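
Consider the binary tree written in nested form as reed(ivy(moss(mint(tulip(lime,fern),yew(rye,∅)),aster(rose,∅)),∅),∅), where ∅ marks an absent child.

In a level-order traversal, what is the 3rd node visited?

Level-order visits nodes level by level from the root, left to right within each level.
Level 0: reed
Level 1: ivy
Level 2: moss
Level 3: mint, aster
Level 4: tulip, yew, rose
Level 5: lime, fern, rye
Full level-order sequence: reed, ivy, moss, mint, aster, tulip, yew, rose, lime, fern, rye.

moss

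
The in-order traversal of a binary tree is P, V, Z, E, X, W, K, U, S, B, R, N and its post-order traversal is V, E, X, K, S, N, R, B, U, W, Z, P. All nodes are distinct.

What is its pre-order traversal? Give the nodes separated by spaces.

The last element of post-order is the root; it splits in-order into left and right subtrees.
Root P: left subtree has 0 nodes { }, right has 11 {V, Z, E, X, W, K, U, S, B, R, N}.
  Root Z: left subtree has 1 node {V}, right has 9 {E, X, W, K, U, S, B, R, N}.
    Root W: left subtree has 2 nodes {E, X}, right has 6 {K, U, S, B, R, N}.
      Root X: left subtree has 1 node {E}, right has 0 { }.
      Root U: left subtree has 1 node {K}, right has 4 {S, B, R, N}.
        Root B: left subtree has 1 node {S}, right has 2 {R, N}.
          Root R: left subtree has 0 nodes { }, right has 1 {N}.

P Z V W X E U K B S R N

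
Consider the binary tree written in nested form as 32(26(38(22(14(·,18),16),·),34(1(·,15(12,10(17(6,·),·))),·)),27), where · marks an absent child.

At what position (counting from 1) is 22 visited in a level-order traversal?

6

Level-order visits nodes level by level from the root, left to right within each level.
Level 0: 32
Level 1: 26, 27
Level 2: 38, 34
Level 3: 22, 1
Level 4: 14, 16, 15
Level 5: 18, 12, 10
Level 6: 17
Level 7: 6
Full level-order sequence: 32, 26, 27, 38, 34, 22, 1, 14, 16, 15, 18, 12, 10, 17, 6.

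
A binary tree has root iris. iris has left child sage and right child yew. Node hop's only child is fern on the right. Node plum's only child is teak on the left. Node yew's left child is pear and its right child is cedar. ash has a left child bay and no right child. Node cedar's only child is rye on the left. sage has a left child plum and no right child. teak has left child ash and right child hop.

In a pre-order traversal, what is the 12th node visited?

rye

Pre-order visits the node, then its left subtree, then its right subtree.
Visit iris.
At iris: go left to sage.
  Visit sage.
  At sage: go left to plum.
    Visit plum.
    At plum: go left to teak.
      Visit teak.
      At teak: go left to ash.
        Visit ash.
        At ash: go left to bay.
          bay is a leaf — visit bay.
        At ash: no right child.
      At teak: go right to hop.
        Visit hop.
        At hop: no left child.
        At hop: go right to fern.
          fern is a leaf — visit fern.
    At plum: no right child.
  At sage: no right child.
At iris: go right to yew.
  Visit yew.
  At yew: go left to pear.
    pear is a leaf — visit pear.
  At yew: go right to cedar.
    Visit cedar.
    At cedar: go left to rye.
      rye is a leaf — visit rye.
    At cedar: no right child.
Full pre-order sequence: iris, sage, plum, teak, ash, bay, hop, fern, yew, pear, cedar, rye.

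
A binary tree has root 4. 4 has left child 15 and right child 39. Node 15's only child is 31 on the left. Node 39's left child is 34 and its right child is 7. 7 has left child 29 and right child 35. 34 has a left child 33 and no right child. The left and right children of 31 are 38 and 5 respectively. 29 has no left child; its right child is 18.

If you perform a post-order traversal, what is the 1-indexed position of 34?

6

Post-order visits the left subtree, then the right subtree, then the node.
At 4: go left to 15.
  At 15: go left to 31.
    At 31: go left to 38.
      38 is a leaf — visit 38.
    At 31: go right to 5.
      5 is a leaf — visit 5.
    Visit 31.
  At 15: no right child.
  Visit 15.
At 4: go right to 39.
  At 39: go left to 34.
    At 34: go left to 33.
      33 is a leaf — visit 33.
    At 34: no right child.
    Visit 34.
  At 39: go right to 7.
    At 7: go left to 29.
      At 29: no left child.
      At 29: go right to 18.
        18 is a leaf — visit 18.
      Visit 29.
    At 7: go right to 35.
      35 is a leaf — visit 35.
    Visit 7.
  Visit 39.
Visit 4.
Full post-order sequence: 38, 5, 31, 15, 33, 34, 18, 29, 35, 7, 39, 4.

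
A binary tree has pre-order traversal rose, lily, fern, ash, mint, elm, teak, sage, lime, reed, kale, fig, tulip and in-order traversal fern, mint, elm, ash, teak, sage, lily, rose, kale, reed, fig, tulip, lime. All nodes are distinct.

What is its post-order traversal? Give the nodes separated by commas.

The first element of pre-order is the root; it splits in-order into left and right subtrees.
Root rose: left subtree has 7 nodes {fern, mint, elm, ash, teak, sage, lily}, right has 5 {kale, reed, fig, tulip, lime}.
  Root lily: left subtree has 6 nodes {fern, mint, elm, ash, teak, sage}, right has 0 { }.
    Root fern: left subtree has 0 nodes { }, right has 5 {mint, elm, ash, teak, sage}.
      Root ash: left subtree has 2 nodes {mint, elm}, right has 2 {teak, sage}.
        Root mint: left subtree has 0 nodes { }, right has 1 {elm}.
        Root teak: left subtree has 0 nodes { }, right has 1 {sage}.
  Root lime: left subtree has 4 nodes {kale, reed, fig, tulip}, right has 0 { }.
    Root reed: left subtree has 1 node {kale}, right has 2 {fig, tulip}.
      Root fig: left subtree has 0 nodes { }, right has 1 {tulip}.

elm, mint, sage, teak, ash, fern, lily, kale, tulip, fig, reed, lime, rose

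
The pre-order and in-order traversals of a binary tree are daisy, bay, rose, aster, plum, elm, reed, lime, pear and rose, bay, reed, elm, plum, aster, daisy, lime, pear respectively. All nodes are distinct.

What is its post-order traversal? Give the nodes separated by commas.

rose, reed, elm, plum, aster, bay, pear, lime, daisy

The first element of pre-order is the root; it splits in-order into left and right subtrees.
Root daisy: left subtree has 6 nodes {rose, bay, reed, elm, plum, aster}, right has 2 {lime, pear}.
  Root bay: left subtree has 1 node {rose}, right has 4 {reed, elm, plum, aster}.
    Root aster: left subtree has 3 nodes {reed, elm, plum}, right has 0 { }.
      Root plum: left subtree has 2 nodes {reed, elm}, right has 0 { }.
        Root elm: left subtree has 1 node {reed}, right has 0 { }.
  Root lime: left subtree has 0 nodes { }, right has 1 {pear}.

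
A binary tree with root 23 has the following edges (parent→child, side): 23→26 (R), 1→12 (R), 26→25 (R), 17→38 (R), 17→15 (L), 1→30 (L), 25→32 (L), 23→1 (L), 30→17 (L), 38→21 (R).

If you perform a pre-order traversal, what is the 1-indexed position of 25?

10

Pre-order visits the node, then its left subtree, then its right subtree.
Visit 23.
At 23: go left to 1.
  Visit 1.
  At 1: go left to 30.
    Visit 30.
    At 30: go left to 17.
      Visit 17.
      At 17: go left to 15.
        15 is a leaf — visit 15.
      At 17: go right to 38.
        Visit 38.
        At 38: no left child.
        At 38: go right to 21.
          21 is a leaf — visit 21.
    At 30: no right child.
  At 1: go right to 12.
    12 is a leaf — visit 12.
At 23: go right to 26.
  Visit 26.
  At 26: no left child.
  At 26: go right to 25.
    Visit 25.
    At 25: go left to 32.
      32 is a leaf — visit 32.
    At 25: no right child.
Full pre-order sequence: 23, 1, 30, 17, 15, 38, 21, 12, 26, 25, 32.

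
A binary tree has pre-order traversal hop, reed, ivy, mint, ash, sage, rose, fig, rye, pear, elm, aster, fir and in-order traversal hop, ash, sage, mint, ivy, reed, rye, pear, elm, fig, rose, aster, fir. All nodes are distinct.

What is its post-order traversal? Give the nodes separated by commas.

sage, ash, mint, ivy, elm, pear, rye, fig, fir, aster, rose, reed, hop

The first element of pre-order is the root; it splits in-order into left and right subtrees.
Root hop: left subtree has 0 nodes { }, right has 12 {ash, sage, mint, ivy, reed, rye, pear, elm, fig, rose, aster, fir}.
  Root reed: left subtree has 4 nodes {ash, sage, mint, ivy}, right has 7 {rye, pear, elm, fig, rose, aster, fir}.
    Root ivy: left subtree has 3 nodes {ash, sage, mint}, right has 0 { }.
      Root mint: left subtree has 2 nodes {ash, sage}, right has 0 { }.
        Root ash: left subtree has 0 nodes { }, right has 1 {sage}.
    Root rose: left subtree has 4 nodes {rye, pear, elm, fig}, right has 2 {aster, fir}.
      Root fig: left subtree has 3 nodes {rye, pear, elm}, right has 0 { }.
        Root rye: left subtree has 0 nodes { }, right has 2 {pear, elm}.
          Root pear: left subtree has 0 nodes { }, right has 1 {elm}.
      Root aster: left subtree has 0 nodes { }, right has 1 {fir}.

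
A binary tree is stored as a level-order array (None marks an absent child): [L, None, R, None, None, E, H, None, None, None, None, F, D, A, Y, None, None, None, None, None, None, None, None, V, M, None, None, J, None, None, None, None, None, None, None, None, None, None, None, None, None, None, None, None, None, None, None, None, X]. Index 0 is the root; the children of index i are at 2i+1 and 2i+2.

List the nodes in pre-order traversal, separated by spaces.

Pre-order visits the node, then its left subtree, then its right subtree.
Visit L.
At L: no left child.
At L: go right to R.
  Visit R.
  At R: go left to E.
    Visit E.
    At E: go left to F.
      Visit F.
      At F: go left to V.
        Visit V.
        At V: no left child.
        At V: go right to X.
          X is a leaf — visit X.
      At F: go right to M.
        M is a leaf — visit M.
    At E: go right to D.
      D is a leaf — visit D.
  At R: go right to H.
    Visit H.
    At H: go left to A.
      Visit A.
      At A: go left to J.
        J is a leaf — visit J.
      At A: no right child.
    At H: go right to Y.
      Y is a leaf — visit Y.

L R E F V X M D H A J Y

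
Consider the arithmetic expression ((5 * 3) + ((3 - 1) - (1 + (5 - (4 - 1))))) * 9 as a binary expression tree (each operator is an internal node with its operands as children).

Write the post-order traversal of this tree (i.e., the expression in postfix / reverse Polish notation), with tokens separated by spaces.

Post-order on an expression tree gives postfix notation: for each operator, emit left operand, right operand, then the operator.

5 3 * 3 1 - 1 5 4 1 - - + - + 9 *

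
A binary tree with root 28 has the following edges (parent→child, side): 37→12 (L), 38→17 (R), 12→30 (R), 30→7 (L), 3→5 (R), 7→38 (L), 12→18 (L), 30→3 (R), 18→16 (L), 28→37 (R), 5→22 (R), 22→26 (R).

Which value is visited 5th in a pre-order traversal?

Pre-order visits the node, then its left subtree, then its right subtree.
Visit 28.
At 28: no left child.
At 28: go right to 37.
  Visit 37.
  At 37: go left to 12.
    Visit 12.
    At 12: go left to 18.
      Visit 18.
      At 18: go left to 16.
        16 is a leaf — visit 16.
      At 18: no right child.
    At 12: go right to 30.
      Visit 30.
      At 30: go left to 7.
        Visit 7.
        At 7: go left to 38.
          Visit 38.
          At 38: no left child.
          At 38: go right to 17.
            17 is a leaf — visit 17.
        At 7: no right child.
      At 30: go right to 3.
        Visit 3.
        At 3: no left child.
        At 3: go right to 5.
          Visit 5.
          At 5: no left child.
          At 5: go right to 22.
            Visit 22.
            At 22: no left child.
            At 22: go right to 26.
              26 is a leaf — visit 26.
  At 37: no right child.
Full pre-order sequence: 28, 37, 12, 18, 16, 30, 7, 38, 17, 3, 5, 22, 26.

16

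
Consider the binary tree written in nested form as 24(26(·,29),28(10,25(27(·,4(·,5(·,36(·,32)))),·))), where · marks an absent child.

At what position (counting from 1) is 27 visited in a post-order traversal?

Post-order visits the left subtree, then the right subtree, then the node.
At 24: go left to 26.
  At 26: no left child.
  At 26: go right to 29.
    29 is a leaf — visit 29.
  Visit 26.
At 24: go right to 28.
  At 28: go left to 10.
    10 is a leaf — visit 10.
  At 28: go right to 25.
    At 25: go left to 27.
      At 27: no left child.
      At 27: go right to 4.
        At 4: no left child.
        At 4: go right to 5.
          At 5: no left child.
          At 5: go right to 36.
            At 36: no left child.
            At 36: go right to 32.
              32 is a leaf — visit 32.
            Visit 36.
          Visit 5.
        Visit 4.
      Visit 27.
    At 25: no right child.
    Visit 25.
  Visit 28.
Visit 24.
Full post-order sequence: 29, 26, 10, 32, 36, 5, 4, 27, 25, 28, 24.

8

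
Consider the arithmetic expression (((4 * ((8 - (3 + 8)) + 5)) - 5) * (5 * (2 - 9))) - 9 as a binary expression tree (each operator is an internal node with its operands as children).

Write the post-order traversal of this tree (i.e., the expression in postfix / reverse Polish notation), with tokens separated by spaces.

4 8 3 8 + - 5 + * 5 - 5 2 9 - * * 9 -

Post-order on an expression tree gives postfix notation: for each operator, emit left operand, right operand, then the operator.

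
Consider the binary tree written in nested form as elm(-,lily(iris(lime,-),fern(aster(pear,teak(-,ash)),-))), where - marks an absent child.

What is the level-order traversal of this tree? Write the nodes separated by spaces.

Level-order visits nodes level by level from the root, left to right within each level.
Level 0: elm
Level 1: lily
Level 2: iris, fern
Level 3: lime, aster
Level 4: pear, teak
Level 5: ash

elm lily iris fern lime aster pear teak ash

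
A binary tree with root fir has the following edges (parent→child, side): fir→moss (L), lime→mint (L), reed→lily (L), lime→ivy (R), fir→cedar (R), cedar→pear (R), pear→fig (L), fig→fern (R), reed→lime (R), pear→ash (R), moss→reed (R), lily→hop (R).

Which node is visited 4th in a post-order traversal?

Post-order visits the left subtree, then the right subtree, then the node.
At fir: go left to moss.
  At moss: no left child.
  At moss: go right to reed.
    At reed: go left to lily.
      At lily: no left child.
      At lily: go right to hop.
        hop is a leaf — visit hop.
      Visit lily.
    At reed: go right to lime.
      At lime: go left to mint.
        mint is a leaf — visit mint.
      At lime: go right to ivy.
        ivy is a leaf — visit ivy.
      Visit lime.
    Visit reed.
  Visit moss.
At fir: go right to cedar.
  At cedar: no left child.
  At cedar: go right to pear.
    At pear: go left to fig.
      At fig: no left child.
      At fig: go right to fern.
        fern is a leaf — visit fern.
      Visit fig.
    At pear: go right to ash.
      ash is a leaf — visit ash.
    Visit pear.
  Visit cedar.
Visit fir.
Full post-order sequence: hop, lily, mint, ivy, lime, reed, moss, fern, fig, ash, pear, cedar, fir.

ivy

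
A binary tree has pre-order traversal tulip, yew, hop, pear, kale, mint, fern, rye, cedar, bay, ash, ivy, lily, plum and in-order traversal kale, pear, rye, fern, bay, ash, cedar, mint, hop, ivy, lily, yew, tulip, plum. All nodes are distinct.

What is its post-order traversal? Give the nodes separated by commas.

The first element of pre-order is the root; it splits in-order into left and right subtrees.
Root tulip: left subtree has 12 nodes {kale, pear, rye, fern, bay, ash, cedar, mint, hop, ivy, lily, yew}, right has 1 {plum}.
  Root yew: left subtree has 11 nodes {kale, pear, rye, fern, bay, ash, cedar, mint, hop, ivy, lily}, right has 0 { }.
    Root hop: left subtree has 8 nodes {kale, pear, rye, fern, bay, ash, cedar, mint}, right has 2 {ivy, lily}.
      Root pear: left subtree has 1 node {kale}, right has 6 {rye, fern, bay, ash, cedar, mint}.
        Root mint: left subtree has 5 nodes {rye, fern, bay, ash, cedar}, right has 0 { }.
          Root fern: left subtree has 1 node {rye}, right has 3 {bay, ash, cedar}.
            Root cedar: left subtree has 2 nodes {bay, ash}, right has 0 { }.
              Root bay: left subtree has 0 nodes { }, right has 1 {ash}.
      Root ivy: left subtree has 0 nodes { }, right has 1 {lily}.

kale, rye, ash, bay, cedar, fern, mint, pear, lily, ivy, hop, yew, plum, tulip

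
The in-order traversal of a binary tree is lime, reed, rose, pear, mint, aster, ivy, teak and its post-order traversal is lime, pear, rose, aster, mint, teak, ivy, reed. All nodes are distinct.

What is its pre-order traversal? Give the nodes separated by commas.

The last element of post-order is the root; it splits in-order into left and right subtrees.
Root reed: left subtree has 1 node {lime}, right has 6 {rose, pear, mint, aster, ivy, teak}.
  Root ivy: left subtree has 4 nodes {rose, pear, mint, aster}, right has 1 {teak}.
    Root mint: left subtree has 2 nodes {rose, pear}, right has 1 {aster}.
      Root rose: left subtree has 0 nodes { }, right has 1 {pear}.

reed, lime, ivy, mint, rose, pear, aster, teak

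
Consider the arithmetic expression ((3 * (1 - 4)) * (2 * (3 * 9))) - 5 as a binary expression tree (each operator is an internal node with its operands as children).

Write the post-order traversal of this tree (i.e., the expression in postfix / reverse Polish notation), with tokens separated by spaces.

Post-order on an expression tree gives postfix notation: for each operator, emit left operand, right operand, then the operator.

3 1 4 - * 2 3 9 * * * 5 -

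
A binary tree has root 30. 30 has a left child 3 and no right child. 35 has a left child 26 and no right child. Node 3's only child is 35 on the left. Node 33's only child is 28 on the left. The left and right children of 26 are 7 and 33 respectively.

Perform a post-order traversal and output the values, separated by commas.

7, 28, 33, 26, 35, 3, 30

Post-order visits the left subtree, then the right subtree, then the node.
At 30: go left to 3.
  At 3: go left to 35.
    At 35: go left to 26.
      At 26: go left to 7.
        7 is a leaf — visit 7.
      At 26: go right to 33.
        At 33: go left to 28.
          28 is a leaf — visit 28.
        At 33: no right child.
        Visit 33.
      Visit 26.
    At 35: no right child.
    Visit 35.
  At 3: no right child.
  Visit 3.
At 30: no right child.
Visit 30.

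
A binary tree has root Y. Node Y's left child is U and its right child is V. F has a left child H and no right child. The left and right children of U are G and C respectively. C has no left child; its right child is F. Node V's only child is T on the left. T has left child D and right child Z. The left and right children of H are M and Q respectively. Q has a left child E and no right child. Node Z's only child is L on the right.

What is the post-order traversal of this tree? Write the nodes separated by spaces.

G M E Q H F C U D L Z T V Y

Post-order visits the left subtree, then the right subtree, then the node.
At Y: go left to U.
  At U: go left to G.
    G is a leaf — visit G.
  At U: go right to C.
    At C: no left child.
    At C: go right to F.
      At F: go left to H.
        At H: go left to M.
          M is a leaf — visit M.
        At H: go right to Q.
          At Q: go left to E.
            E is a leaf — visit E.
          At Q: no right child.
          Visit Q.
        Visit H.
      At F: no right child.
      Visit F.
    Visit C.
  Visit U.
At Y: go right to V.
  At V: go left to T.
    At T: go left to D.
      D is a leaf — visit D.
    At T: go right to Z.
      At Z: no left child.
      At Z: go right to L.
        L is a leaf — visit L.
      Visit Z.
    Visit T.
  At V: no right child.
  Visit V.
Visit Y.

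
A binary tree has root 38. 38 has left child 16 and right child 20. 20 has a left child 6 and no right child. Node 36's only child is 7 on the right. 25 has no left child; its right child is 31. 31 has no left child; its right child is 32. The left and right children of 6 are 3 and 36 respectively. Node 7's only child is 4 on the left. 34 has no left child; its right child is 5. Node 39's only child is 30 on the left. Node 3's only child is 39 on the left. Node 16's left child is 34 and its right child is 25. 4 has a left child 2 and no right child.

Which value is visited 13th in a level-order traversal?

Level-order visits nodes level by level from the root, left to right within each level.
Level 0: 38
Level 1: 16, 20
Level 2: 34, 25, 6
Level 3: 5, 31, 3, 36
Level 4: 32, 39, 7
Level 5: 30, 4
Level 6: 2
Full level-order sequence: 38, 16, 20, 34, 25, 6, 5, 31, 3, 36, 32, 39, 7, 30, 4, 2.

7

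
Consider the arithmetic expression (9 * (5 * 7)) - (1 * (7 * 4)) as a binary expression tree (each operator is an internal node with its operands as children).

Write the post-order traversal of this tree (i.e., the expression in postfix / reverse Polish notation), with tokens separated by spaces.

Post-order on an expression tree gives postfix notation: for each operator, emit left operand, right operand, then the operator.

9 5 7 * * 1 7 4 * * -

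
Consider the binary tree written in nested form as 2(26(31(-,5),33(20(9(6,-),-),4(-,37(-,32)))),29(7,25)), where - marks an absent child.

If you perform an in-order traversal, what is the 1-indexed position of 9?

5

In-order visits the left subtree, then the node, then the right subtree.
At 2: go left to 26.
  At 26: go left to 31.
    At 31: no left child.
    Visit 31.
    At 31: go right to 5.
      5 is a leaf — visit 5.
  Visit 26.
  At 26: go right to 33.
    At 33: go left to 20.
      At 20: go left to 9.
        At 9: go left to 6.
          6 is a leaf — visit 6.
        Visit 9.
        At 9: no right child.
      Visit 20.
      At 20: no right child.
    Visit 33.
    At 33: go right to 4.
      At 4: no left child.
      Visit 4.
      At 4: go right to 37.
        At 37: no left child.
        Visit 37.
        At 37: go right to 32.
          32 is a leaf — visit 32.
Visit 2.
At 2: go right to 29.
  At 29: go left to 7.
    7 is a leaf — visit 7.
  Visit 29.
  At 29: go right to 25.
    25 is a leaf — visit 25.
Full in-order sequence: 31, 5, 26, 6, 9, 20, 33, 4, 37, 32, 2, 7, 29, 25.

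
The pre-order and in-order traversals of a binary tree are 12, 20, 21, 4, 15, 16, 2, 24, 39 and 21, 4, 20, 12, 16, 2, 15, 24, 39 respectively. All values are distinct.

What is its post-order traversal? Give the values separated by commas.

4, 21, 20, 2, 16, 39, 24, 15, 12

The first element of pre-order is the root; it splits in-order into left and right subtrees.
Root 12: left subtree has 3 nodes {21, 4, 20}, right has 5 {16, 2, 15, 24, 39}.
  Root 20: left subtree has 2 nodes {21, 4}, right has 0 { }.
    Root 21: left subtree has 0 nodes { }, right has 1 {4}.
  Root 15: left subtree has 2 nodes {16, 2}, right has 2 {24, 39}.
    Root 16: left subtree has 0 nodes { }, right has 1 {2}.
    Root 24: left subtree has 0 nodes { }, right has 1 {39}.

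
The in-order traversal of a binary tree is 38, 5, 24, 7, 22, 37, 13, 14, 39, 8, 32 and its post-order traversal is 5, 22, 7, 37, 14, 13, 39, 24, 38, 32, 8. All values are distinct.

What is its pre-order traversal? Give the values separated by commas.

The last element of post-order is the root; it splits in-order into left and right subtrees.
Root 8: left subtree has 9 nodes {38, 5, 24, 7, 22, 37, 13, 14, 39}, right has 1 {32}.
  Root 38: left subtree has 0 nodes { }, right has 8 {5, 24, 7, 22, 37, 13, 14, 39}.
    Root 24: left subtree has 1 node {5}, right has 6 {7, 22, 37, 13, 14, 39}.
      Root 39: left subtree has 5 nodes {7, 22, 37, 13, 14}, right has 0 { }.
        Root 13: left subtree has 3 nodes {7, 22, 37}, right has 1 {14}.
          Root 37: left subtree has 2 nodes {7, 22}, right has 0 { }.
            Root 7: left subtree has 0 nodes { }, right has 1 {22}.

8, 38, 24, 5, 39, 13, 37, 7, 22, 14, 32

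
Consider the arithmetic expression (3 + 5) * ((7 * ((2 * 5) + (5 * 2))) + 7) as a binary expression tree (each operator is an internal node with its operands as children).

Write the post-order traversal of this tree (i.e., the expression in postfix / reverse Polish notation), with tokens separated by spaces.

Post-order on an expression tree gives postfix notation: for each operator, emit left operand, right operand, then the operator.

3 5 + 7 2 5 * 5 2 * + * 7 + *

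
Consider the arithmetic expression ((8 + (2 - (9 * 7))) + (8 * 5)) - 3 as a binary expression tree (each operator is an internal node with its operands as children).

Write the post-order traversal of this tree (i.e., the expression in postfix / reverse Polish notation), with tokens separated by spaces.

8 2 9 7 * - + 8 5 * + 3 -

Post-order on an expression tree gives postfix notation: for each operator, emit left operand, right operand, then the operator.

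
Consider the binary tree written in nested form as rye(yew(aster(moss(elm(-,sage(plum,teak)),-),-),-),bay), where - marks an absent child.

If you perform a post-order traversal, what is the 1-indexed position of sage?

Post-order visits the left subtree, then the right subtree, then the node.
At rye: go left to yew.
  At yew: go left to aster.
    At aster: go left to moss.
      At moss: go left to elm.
        At elm: no left child.
        At elm: go right to sage.
          At sage: go left to plum.
            plum is a leaf — visit plum.
          At sage: go right to teak.
            teak is a leaf — visit teak.
          Visit sage.
        Visit elm.
      At moss: no right child.
      Visit moss.
    At aster: no right child.
    Visit aster.
  At yew: no right child.
  Visit yew.
At rye: go right to bay.
  bay is a leaf — visit bay.
Visit rye.
Full post-order sequence: plum, teak, sage, elm, moss, aster, yew, bay, rye.

3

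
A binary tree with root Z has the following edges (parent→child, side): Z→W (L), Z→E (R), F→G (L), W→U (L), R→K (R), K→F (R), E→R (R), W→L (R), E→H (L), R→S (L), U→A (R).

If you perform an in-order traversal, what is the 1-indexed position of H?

6

In-order visits the left subtree, then the node, then the right subtree.
At Z: go left to W.
  At W: go left to U.
    At U: no left child.
    Visit U.
    At U: go right to A.
      A is a leaf — visit A.
  Visit W.
  At W: go right to L.
    L is a leaf — visit L.
Visit Z.
At Z: go right to E.
  At E: go left to H.
    H is a leaf — visit H.
  Visit E.
  At E: go right to R.
    At R: go left to S.
      S is a leaf — visit S.
    Visit R.
    At R: go right to K.
      At K: no left child.
      Visit K.
      At K: go right to F.
        At F: go left to G.
          G is a leaf — visit G.
        Visit F.
        At F: no right child.
Full in-order sequence: U, A, W, L, Z, H, E, S, R, K, G, F.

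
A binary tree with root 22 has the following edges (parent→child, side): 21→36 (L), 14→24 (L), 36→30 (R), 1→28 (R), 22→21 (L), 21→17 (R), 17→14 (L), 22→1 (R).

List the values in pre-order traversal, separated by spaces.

22 21 36 30 17 14 24 1 28

Pre-order visits the node, then its left subtree, then its right subtree.
Visit 22.
At 22: go left to 21.
  Visit 21.
  At 21: go left to 36.
    Visit 36.
    At 36: no left child.
    At 36: go right to 30.
      30 is a leaf — visit 30.
  At 21: go right to 17.
    Visit 17.
    At 17: go left to 14.
      Visit 14.
      At 14: go left to 24.
        24 is a leaf — visit 24.
      At 14: no right child.
    At 17: no right child.
At 22: go right to 1.
  Visit 1.
  At 1: no left child.
  At 1: go right to 28.
    28 is a leaf — visit 28.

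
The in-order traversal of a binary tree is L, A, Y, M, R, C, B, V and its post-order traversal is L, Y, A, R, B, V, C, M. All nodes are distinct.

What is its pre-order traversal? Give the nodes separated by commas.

M, A, L, Y, C, R, V, B

The last element of post-order is the root; it splits in-order into left and right subtrees.
Root M: left subtree has 3 nodes {L, A, Y}, right has 4 {R, C, B, V}.
  Root A: left subtree has 1 node {L}, right has 1 {Y}.
  Root C: left subtree has 1 node {R}, right has 2 {B, V}.
    Root V: left subtree has 1 node {B}, right has 0 { }.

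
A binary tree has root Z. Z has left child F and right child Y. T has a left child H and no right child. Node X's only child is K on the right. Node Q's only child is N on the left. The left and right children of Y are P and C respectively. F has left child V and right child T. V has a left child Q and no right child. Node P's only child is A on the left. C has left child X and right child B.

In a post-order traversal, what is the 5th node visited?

T

Post-order visits the left subtree, then the right subtree, then the node.
At Z: go left to F.
  At F: go left to V.
    At V: go left to Q.
      At Q: go left to N.
        N is a leaf — visit N.
      At Q: no right child.
      Visit Q.
    At V: no right child.
    Visit V.
  At F: go right to T.
    At T: go left to H.
      H is a leaf — visit H.
    At T: no right child.
    Visit T.
  Visit F.
At Z: go right to Y.
  At Y: go left to P.
    At P: go left to A.
      A is a leaf — visit A.
    At P: no right child.
    Visit P.
  At Y: go right to C.
    At C: go left to X.
      At X: no left child.
      At X: go right to K.
        K is a leaf — visit K.
      Visit X.
    At C: go right to B.
      B is a leaf — visit B.
    Visit C.
  Visit Y.
Visit Z.
Full post-order sequence: N, Q, V, H, T, F, A, P, K, X, B, C, Y, Z.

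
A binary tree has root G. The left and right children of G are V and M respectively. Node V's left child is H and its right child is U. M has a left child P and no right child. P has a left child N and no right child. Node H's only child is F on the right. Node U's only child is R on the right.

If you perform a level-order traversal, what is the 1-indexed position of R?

Level-order visits nodes level by level from the root, left to right within each level.
Level 0: G
Level 1: V, M
Level 2: H, U, P
Level 3: F, R, N
Full level-order sequence: G, V, M, H, U, P, F, R, N.

8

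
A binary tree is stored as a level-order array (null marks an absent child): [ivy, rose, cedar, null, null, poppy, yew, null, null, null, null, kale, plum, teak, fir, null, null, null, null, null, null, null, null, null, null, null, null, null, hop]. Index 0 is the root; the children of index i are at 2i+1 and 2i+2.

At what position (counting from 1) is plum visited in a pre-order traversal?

Pre-order visits the node, then its left subtree, then its right subtree.
Visit ivy.
At ivy: go left to rose.
  rose is a leaf — visit rose.
At ivy: go right to cedar.
  Visit cedar.
  At cedar: go left to poppy.
    Visit poppy.
    At poppy: go left to kale.
      kale is a leaf — visit kale.
    At poppy: go right to plum.
      plum is a leaf — visit plum.
  At cedar: go right to yew.
    Visit yew.
    At yew: go left to teak.
      Visit teak.
      At teak: no left child.
      At teak: go right to hop.
        hop is a leaf — visit hop.
    At yew: go right to fir.
      fir is a leaf — visit fir.
Full pre-order sequence: ivy, rose, cedar, poppy, kale, plum, yew, teak, hop, fir.

6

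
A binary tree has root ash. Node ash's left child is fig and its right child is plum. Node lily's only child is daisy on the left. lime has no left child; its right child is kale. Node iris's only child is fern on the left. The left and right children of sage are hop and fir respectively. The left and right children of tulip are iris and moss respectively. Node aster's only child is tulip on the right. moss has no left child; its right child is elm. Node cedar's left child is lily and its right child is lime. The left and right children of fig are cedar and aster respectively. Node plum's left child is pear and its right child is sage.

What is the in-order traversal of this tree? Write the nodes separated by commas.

daisy, lily, cedar, lime, kale, fig, aster, fern, iris, tulip, moss, elm, ash, pear, plum, hop, sage, fir

In-order visits the left subtree, then the node, then the right subtree.
At ash: go left to fig.
  At fig: go left to cedar.
    At cedar: go left to lily.
      At lily: go left to daisy.
        daisy is a leaf — visit daisy.
      Visit lily.
      At lily: no right child.
    Visit cedar.
    At cedar: go right to lime.
      At lime: no left child.
      Visit lime.
      At lime: go right to kale.
        kale is a leaf — visit kale.
  Visit fig.
  At fig: go right to aster.
    At aster: no left child.
    Visit aster.
    At aster: go right to tulip.
      At tulip: go left to iris.
        At iris: go left to fern.
          fern is a leaf — visit fern.
        Visit iris.
        At iris: no right child.
      Visit tulip.
      At tulip: go right to moss.
        At moss: no left child.
        Visit moss.
        At moss: go right to elm.
          elm is a leaf — visit elm.
Visit ash.
At ash: go right to plum.
  At plum: go left to pear.
    pear is a leaf — visit pear.
  Visit plum.
  At plum: go right to sage.
    At sage: go left to hop.
      hop is a leaf — visit hop.
    Visit sage.
    At sage: go right to fir.
      fir is a leaf — visit fir.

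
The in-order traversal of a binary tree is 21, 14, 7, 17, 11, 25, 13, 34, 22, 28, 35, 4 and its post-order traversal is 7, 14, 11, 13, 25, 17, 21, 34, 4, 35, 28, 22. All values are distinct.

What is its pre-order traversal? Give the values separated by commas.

22, 34, 21, 17, 14, 7, 25, 11, 13, 28, 35, 4

The last element of post-order is the root; it splits in-order into left and right subtrees.
Root 22: left subtree has 8 nodes {21, 14, 7, 17, 11, 25, 13, 34}, right has 3 {28, 35, 4}.
  Root 34: left subtree has 7 nodes {21, 14, 7, 17, 11, 25, 13}, right has 0 { }.
    Root 21: left subtree has 0 nodes { }, right has 6 {14, 7, 17, 11, 25, 13}.
      Root 17: left subtree has 2 nodes {14, 7}, right has 3 {11, 25, 13}.
        Root 14: left subtree has 0 nodes { }, right has 1 {7}.
        Root 25: left subtree has 1 node {11}, right has 1 {13}.
  Root 28: left subtree has 0 nodes { }, right has 2 {35, 4}.
    Root 35: left subtree has 0 nodes { }, right has 1 {4}.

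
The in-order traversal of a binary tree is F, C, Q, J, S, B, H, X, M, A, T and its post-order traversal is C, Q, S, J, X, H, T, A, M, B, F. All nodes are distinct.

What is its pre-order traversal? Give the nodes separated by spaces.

F B J Q C S M H X A T

The last element of post-order is the root; it splits in-order into left and right subtrees.
Root F: left subtree has 0 nodes { }, right has 10 {C, Q, J, S, B, H, X, M, A, T}.
  Root B: left subtree has 4 nodes {C, Q, J, S}, right has 5 {H, X, M, A, T}.
    Root J: left subtree has 2 nodes {C, Q}, right has 1 {S}.
      Root Q: left subtree has 1 node {C}, right has 0 { }.
    Root M: left subtree has 2 nodes {H, X}, right has 2 {A, T}.
      Root H: left subtree has 0 nodes { }, right has 1 {X}.
      Root A: left subtree has 0 nodes { }, right has 1 {T}.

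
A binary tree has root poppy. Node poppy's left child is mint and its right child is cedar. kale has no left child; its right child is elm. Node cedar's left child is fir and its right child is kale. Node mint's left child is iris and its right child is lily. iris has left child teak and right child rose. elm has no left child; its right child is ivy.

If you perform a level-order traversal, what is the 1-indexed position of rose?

9

Level-order visits nodes level by level from the root, left to right within each level.
Level 0: poppy
Level 1: mint, cedar
Level 2: iris, lily, fir, kale
Level 3: teak, rose, elm
Level 4: ivy
Full level-order sequence: poppy, mint, cedar, iris, lily, fir, kale, teak, rose, elm, ivy.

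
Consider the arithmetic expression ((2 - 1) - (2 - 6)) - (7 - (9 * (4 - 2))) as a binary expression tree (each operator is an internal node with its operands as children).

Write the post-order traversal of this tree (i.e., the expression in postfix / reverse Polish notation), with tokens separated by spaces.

2 1 - 2 6 - - 7 9 4 2 - * - -

Post-order on an expression tree gives postfix notation: for each operator, emit left operand, right operand, then the operator.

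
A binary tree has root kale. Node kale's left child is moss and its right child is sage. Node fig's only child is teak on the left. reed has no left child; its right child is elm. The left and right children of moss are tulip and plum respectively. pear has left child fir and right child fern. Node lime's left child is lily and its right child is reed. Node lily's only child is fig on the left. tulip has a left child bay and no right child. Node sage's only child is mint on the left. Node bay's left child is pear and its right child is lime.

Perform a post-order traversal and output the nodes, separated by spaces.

Post-order visits the left subtree, then the right subtree, then the node.
At kale: go left to moss.
  At moss: go left to tulip.
    At tulip: go left to bay.
      At bay: go left to pear.
        At pear: go left to fir.
          fir is a leaf — visit fir.
        At pear: go right to fern.
          fern is a leaf — visit fern.
        Visit pear.
      At bay: go right to lime.
        At lime: go left to lily.
          At lily: go left to fig.
            At fig: go left to teak.
              teak is a leaf — visit teak.
            At fig: no right child.
            Visit fig.
          At lily: no right child.
          Visit lily.
        At lime: go right to reed.
          At reed: no left child.
          At reed: go right to elm.
            elm is a leaf — visit elm.
          Visit reed.
        Visit lime.
      Visit bay.
    At tulip: no right child.
    Visit tulip.
  At moss: go right to plum.
    plum is a leaf — visit plum.
  Visit moss.
At kale: go right to sage.
  At sage: go left to mint.
    mint is a leaf — visit mint.
  At sage: no right child.
  Visit sage.
Visit kale.

fir fern pear teak fig lily elm reed lime bay tulip plum moss mint sage kale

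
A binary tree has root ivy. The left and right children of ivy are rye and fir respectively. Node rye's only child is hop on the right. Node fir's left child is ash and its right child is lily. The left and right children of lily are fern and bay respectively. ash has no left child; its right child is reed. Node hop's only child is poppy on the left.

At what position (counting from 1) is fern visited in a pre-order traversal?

9

Pre-order visits the node, then its left subtree, then its right subtree.
Visit ivy.
At ivy: go left to rye.
  Visit rye.
  At rye: no left child.
  At rye: go right to hop.
    Visit hop.
    At hop: go left to poppy.
      poppy is a leaf — visit poppy.
    At hop: no right child.
At ivy: go right to fir.
  Visit fir.
  At fir: go left to ash.
    Visit ash.
    At ash: no left child.
    At ash: go right to reed.
      reed is a leaf — visit reed.
  At fir: go right to lily.
    Visit lily.
    At lily: go left to fern.
      fern is a leaf — visit fern.
    At lily: go right to bay.
      bay is a leaf — visit bay.
Full pre-order sequence: ivy, rye, hop, poppy, fir, ash, reed, lily, fern, bay.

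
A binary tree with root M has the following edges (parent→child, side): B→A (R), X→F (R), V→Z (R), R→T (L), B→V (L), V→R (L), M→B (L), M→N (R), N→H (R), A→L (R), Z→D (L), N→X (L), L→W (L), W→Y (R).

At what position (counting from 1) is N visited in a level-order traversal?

Level-order visits nodes level by level from the root, left to right within each level.
Level 0: M
Level 1: B, N
Level 2: V, A, X, H
Level 3: R, Z, L, F
Level 4: T, D, W
Level 5: Y
Full level-order sequence: M, B, N, V, A, X, H, R, Z, L, F, T, D, W, Y.

3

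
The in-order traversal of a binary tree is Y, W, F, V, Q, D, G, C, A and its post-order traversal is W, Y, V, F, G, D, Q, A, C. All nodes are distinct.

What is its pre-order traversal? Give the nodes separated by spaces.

C Q F Y W V D G A

The last element of post-order is the root; it splits in-order into left and right subtrees.
Root C: left subtree has 7 nodes {Y, W, F, V, Q, D, G}, right has 1 {A}.
  Root Q: left subtree has 4 nodes {Y, W, F, V}, right has 2 {D, G}.
    Root F: left subtree has 2 nodes {Y, W}, right has 1 {V}.
      Root Y: left subtree has 0 nodes { }, right has 1 {W}.
    Root D: left subtree has 0 nodes { }, right has 1 {G}.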